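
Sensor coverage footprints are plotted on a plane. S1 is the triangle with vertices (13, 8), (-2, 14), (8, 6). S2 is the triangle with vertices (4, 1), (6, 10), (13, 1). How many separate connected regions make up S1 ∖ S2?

1

S1 ∖ S2 is a single connected region.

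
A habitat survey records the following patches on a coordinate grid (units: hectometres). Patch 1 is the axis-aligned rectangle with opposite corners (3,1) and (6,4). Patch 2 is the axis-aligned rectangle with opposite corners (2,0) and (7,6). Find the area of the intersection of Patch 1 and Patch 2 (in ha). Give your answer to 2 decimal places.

|Patch 1∩Patch 2|: x∈[3,6], y∈[1,4] → 3·3 = 9.

9.00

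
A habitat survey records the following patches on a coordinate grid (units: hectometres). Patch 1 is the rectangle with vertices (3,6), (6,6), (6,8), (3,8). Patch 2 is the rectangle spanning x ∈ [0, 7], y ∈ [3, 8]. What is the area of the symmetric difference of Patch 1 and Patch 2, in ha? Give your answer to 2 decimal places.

29.00

|Patch 1∩Patch 2|: x∈[3,6], y∈[6,8] → 3·2 = 6.
|Patch 1 △ Patch 2| = |Patch 1| + |Patch 2| − 2·|Patch 1∩Patch 2| = 6 + 35 − 12 = 29.00.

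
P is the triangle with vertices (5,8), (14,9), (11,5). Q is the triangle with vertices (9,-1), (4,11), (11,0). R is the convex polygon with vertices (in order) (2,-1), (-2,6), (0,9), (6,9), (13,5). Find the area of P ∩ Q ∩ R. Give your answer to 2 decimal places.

0.32

The intersection is the polygon with vertices (6.333,7.333), (5.316,7.842), (5.239,8.027), (5.849,8.094).
By the shoelace formula its area is 0.32.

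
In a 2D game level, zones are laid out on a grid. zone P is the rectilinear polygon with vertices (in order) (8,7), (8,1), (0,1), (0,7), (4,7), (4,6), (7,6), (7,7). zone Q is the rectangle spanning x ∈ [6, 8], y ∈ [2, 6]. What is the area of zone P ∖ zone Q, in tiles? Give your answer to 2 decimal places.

|zone P| = 45, |zone P∩zone Q| = 8.
|zone P ∖ zone Q| = |zone P| − |zone P∩zone Q| = 45 − 8 = 37.00.

37.00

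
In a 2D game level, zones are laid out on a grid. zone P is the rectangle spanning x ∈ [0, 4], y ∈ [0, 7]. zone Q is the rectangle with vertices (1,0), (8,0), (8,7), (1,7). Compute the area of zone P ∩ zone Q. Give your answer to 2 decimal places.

21.00

|zone P∩zone Q|: x∈[1,4], y∈[0,7] → 3·7 = 21.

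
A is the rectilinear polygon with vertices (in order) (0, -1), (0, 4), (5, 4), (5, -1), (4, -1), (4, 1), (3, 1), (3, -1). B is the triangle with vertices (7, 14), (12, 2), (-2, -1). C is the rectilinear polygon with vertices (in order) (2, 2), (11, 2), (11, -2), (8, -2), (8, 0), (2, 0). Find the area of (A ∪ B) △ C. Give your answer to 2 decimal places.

98.05

|A ∪ B| = 95.9762.
|(A ∪ B) ∩ C| = 10.9643.
|(A ∪ B) △ C| = 95.9762 + 24 − 21.9286 = 98.05.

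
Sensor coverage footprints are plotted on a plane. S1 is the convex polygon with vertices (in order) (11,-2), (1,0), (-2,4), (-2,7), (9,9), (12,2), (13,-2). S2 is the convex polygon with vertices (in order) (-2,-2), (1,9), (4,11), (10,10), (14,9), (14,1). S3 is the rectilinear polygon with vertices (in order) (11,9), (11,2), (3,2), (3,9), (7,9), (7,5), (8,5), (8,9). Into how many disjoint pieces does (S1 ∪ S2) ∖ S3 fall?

1

(S1 ∪ S2) ∖ S3 is a single connected region.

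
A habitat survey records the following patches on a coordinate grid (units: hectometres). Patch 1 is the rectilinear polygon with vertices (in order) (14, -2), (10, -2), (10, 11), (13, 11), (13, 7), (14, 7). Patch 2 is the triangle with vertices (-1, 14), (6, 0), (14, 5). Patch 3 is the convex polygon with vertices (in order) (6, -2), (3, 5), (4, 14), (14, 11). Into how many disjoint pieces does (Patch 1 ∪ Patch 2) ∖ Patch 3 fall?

2

(Patch 1 ∪ Patch 2) ∖ Patch 3 splits into 2 disjoint pieces (area 37.8125, area 13.4233).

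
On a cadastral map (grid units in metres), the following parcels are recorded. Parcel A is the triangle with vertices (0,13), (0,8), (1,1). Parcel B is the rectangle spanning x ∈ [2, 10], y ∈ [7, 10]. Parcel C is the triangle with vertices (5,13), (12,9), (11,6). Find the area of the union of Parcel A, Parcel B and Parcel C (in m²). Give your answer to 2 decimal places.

By inclusion–exclusion:
Individual areas: |Parcel A| = 2.5, |Parcel B| = 24, |Parcel C| = 12.5.
|Parcel A∩Parcel B| = 0.
|Parcel A∩Parcel C| = 0.
|Parcel B∩Parcel C| = 3.4405.
|Parcel A∩Parcel B∩Parcel C| = 0.
|Parcel A ∪ Parcel B ∪ Parcel C| = 39 − 3.4405 + 0 = 35.56.

35.56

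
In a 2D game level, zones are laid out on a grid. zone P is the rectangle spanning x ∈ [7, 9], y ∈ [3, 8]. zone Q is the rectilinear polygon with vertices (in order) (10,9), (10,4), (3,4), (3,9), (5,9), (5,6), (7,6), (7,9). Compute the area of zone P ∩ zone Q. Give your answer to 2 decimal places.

The intersection is the polygon with vertices (9,8), (9,4), (7,4), (7,6), (7,8).
By the shoelace formula its area is 8.00.

8.00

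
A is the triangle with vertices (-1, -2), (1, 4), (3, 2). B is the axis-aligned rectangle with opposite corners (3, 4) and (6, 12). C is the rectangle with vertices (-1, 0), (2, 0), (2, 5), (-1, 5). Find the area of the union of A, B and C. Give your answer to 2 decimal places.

By inclusion–exclusion:
Individual areas: |A| = 8, |B| = 24, |C| = 15.
|A∩B| = 0.
|A∩C| = 5.6667.
|B∩C| = 0 (no overlap).
|A∩B∩C| = 0.
|A ∪ B ∪ C| = 47 − 5.6667 + 0 = 41.33.

41.33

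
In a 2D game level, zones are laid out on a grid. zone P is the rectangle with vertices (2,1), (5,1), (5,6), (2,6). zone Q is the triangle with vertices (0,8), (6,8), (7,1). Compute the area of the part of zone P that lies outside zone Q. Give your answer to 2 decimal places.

|zone P| = 15, |zone P∩zone Q| = 4.5.
|zone P ∖ zone Q| = |zone P| − |zone P∩zone Q| = 15 − 4.5 = 10.50.

10.50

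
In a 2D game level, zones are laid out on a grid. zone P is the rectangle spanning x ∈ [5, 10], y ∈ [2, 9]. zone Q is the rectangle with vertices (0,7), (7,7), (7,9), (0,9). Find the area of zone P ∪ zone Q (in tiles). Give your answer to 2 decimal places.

45.00

By inclusion–exclusion:
Individual areas: |zone P| = 35, |zone Q| = 14.
|zone P∩zone Q|: x∈[5,7], y∈[7,9] → 2·2 = 4.
|zone P ∪ zone Q| = 49 − 4 = 45.00.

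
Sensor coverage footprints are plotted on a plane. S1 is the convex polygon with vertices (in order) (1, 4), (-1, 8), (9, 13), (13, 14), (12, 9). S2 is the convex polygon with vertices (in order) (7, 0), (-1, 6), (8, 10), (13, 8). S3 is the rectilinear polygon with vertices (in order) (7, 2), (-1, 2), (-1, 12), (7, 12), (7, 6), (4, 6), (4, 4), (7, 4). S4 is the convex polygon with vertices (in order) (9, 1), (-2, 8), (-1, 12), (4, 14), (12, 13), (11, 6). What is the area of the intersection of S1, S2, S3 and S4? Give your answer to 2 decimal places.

The intersection is the polygon with vertices (7,6.727), (5.4,6), (4,6), (4,5.364), (2.917,4.871), (0.262,6.561), (7,9.556).
By the shoelace formula its area is 15.00.

15.00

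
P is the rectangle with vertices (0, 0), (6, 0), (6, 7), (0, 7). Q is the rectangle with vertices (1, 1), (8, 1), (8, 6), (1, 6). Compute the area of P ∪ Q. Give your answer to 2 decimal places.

By inclusion–exclusion:
Individual areas: |P| = 42, |Q| = 35.
|P∩Q|: x∈[1,6], y∈[1,6] → 5·5 = 25.
|P ∪ Q| = 77 − 25 = 52.00.

52.00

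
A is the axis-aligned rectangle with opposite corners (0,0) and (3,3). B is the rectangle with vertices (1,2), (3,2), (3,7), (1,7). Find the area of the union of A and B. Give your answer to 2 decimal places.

By inclusion–exclusion:
Individual areas: |A| = 9, |B| = 10.
|A∩B|: x∈[1,3], y∈[2,3] → 2·1 = 2.
|A ∪ B| = 19 − 2 = 17.00.

17.00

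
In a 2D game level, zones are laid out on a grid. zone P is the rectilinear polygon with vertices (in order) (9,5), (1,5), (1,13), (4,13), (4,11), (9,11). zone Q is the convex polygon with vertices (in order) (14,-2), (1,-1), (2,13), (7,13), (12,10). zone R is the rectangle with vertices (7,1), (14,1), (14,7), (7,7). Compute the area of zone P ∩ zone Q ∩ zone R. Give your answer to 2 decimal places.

The intersection is the polygon with vertices (9,5), (7,5), (7,7), (9,7).
By the shoelace formula its area is 4.00.

4.00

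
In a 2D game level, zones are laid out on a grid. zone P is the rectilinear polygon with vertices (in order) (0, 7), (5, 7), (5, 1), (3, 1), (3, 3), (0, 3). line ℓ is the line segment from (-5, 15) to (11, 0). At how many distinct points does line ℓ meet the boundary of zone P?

2

The segment meets the boundary at (5,5.625), (3.533,7).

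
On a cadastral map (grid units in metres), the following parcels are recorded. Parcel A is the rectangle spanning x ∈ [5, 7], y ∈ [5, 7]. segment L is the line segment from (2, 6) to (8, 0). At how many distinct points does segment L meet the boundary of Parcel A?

The segment lies entirely outside Parcel A and never meets its boundary.

0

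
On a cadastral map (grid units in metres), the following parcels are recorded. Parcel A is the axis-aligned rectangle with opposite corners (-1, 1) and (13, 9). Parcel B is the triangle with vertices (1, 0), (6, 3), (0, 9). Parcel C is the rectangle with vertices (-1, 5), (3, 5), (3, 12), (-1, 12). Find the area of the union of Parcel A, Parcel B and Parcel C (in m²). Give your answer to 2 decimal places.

124.89

By inclusion–exclusion:
Individual areas: |Parcel A| = 112, |Parcel B| = 24, |Parcel C| = 28.
|Parcel A∩Parcel B| = 23.1111.
|Parcel A∩Parcel C|: x∈[-1,3], y∈[5,9] → 4·4 = 16.
|Parcel B∩Parcel C| = 6.6111.
|Parcel A∩Parcel B∩Parcel C| = 6.6111.
|Parcel A ∪ Parcel B ∪ Parcel C| = 164 − 45.7222 + 6.6111 = 124.89.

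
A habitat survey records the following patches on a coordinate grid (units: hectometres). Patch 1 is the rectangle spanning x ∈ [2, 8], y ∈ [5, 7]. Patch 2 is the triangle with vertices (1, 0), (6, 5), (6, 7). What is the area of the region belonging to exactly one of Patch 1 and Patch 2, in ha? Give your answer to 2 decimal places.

|Patch 1| = 12, |Patch 2| = 5, |Patch 1∩Patch 2| = 1.4286.
|Patch 1 △ Patch 2| = |Patch 1| + |Patch 2| − 2·|Patch 1∩Patch 2| = 12 + 5 − 2.8571 = 14.14.

14.14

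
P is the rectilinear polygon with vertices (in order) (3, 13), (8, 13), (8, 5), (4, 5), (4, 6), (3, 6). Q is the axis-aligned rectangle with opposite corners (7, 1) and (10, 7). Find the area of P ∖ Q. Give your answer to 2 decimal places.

|P| = 39, |P∩Q| = 2.
|P ∖ Q| = |P| − |P∩Q| = 39 − 2 = 37.00.

37.00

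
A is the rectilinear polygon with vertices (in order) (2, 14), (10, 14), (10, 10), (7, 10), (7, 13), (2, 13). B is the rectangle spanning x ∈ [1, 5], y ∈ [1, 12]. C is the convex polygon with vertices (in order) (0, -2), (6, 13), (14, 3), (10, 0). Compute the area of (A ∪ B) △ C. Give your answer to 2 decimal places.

|A ∪ B| = 61.
|(A ∪ B) ∩ C| = 19.275.
|(A ∪ B) △ C| = 61 + 101 − 38.55 = 123.45.

123.45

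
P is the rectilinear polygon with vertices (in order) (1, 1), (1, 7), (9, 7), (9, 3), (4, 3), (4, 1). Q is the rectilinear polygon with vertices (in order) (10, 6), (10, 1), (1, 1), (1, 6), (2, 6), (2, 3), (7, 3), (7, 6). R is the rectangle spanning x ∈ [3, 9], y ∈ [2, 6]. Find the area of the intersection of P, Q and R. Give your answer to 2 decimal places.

7.00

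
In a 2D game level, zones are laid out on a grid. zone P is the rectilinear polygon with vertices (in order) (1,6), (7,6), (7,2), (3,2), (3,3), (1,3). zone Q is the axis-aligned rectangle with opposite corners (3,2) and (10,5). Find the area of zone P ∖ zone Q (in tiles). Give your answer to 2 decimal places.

10.00

|zone P| = 22, |zone P∩zone Q| = 12.
|zone P ∖ zone Q| = |zone P| − |zone P∩zone Q| = 22 − 12 = 10.00.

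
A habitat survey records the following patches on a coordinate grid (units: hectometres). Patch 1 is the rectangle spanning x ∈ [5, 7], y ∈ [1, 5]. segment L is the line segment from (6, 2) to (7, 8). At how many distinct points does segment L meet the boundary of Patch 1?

The segment meets the boundary at (6.5,5).

1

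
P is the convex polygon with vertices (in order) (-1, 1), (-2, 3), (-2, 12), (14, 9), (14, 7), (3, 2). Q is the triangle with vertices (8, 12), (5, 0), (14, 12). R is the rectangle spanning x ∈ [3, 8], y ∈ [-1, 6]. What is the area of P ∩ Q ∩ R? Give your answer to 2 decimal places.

3.92

The intersection is the polygon with vertices (5.821,3.282), (6.5,6), (8,6), (8,4.273).
By the shoelace formula its area is 3.92.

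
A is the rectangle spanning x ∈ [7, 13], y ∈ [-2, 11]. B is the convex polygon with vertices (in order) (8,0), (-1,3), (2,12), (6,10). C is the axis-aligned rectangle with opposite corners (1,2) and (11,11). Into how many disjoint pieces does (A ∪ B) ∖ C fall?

3

(A ∪ B) ∖ C splits into 3 disjoint pieces (area 46.1667, area 6.6667, area 1.1667).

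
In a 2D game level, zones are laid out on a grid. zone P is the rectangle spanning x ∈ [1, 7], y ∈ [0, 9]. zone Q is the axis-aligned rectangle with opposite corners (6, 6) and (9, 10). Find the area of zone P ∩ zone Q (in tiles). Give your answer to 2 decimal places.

3.00

|zone P∩zone Q|: x∈[6,7], y∈[6,9] → 1·3 = 3.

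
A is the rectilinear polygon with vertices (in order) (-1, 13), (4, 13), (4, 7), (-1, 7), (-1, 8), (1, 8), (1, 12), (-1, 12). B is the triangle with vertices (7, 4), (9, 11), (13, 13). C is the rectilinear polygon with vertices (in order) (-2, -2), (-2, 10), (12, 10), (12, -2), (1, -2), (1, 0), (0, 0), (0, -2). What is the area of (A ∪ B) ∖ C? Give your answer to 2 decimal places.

16.14

|A ∪ B| = 34.
|(A ∪ B) ∩ C| = 17.8571.
|(A ∪ B) ∖ C| = 34 − 17.8571 = 16.14.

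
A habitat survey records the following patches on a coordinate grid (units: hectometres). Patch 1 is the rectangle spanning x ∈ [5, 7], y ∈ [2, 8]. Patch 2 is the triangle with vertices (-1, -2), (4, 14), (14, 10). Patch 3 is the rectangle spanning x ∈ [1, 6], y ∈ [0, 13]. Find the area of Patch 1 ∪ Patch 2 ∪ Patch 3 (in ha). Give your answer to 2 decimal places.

111.66

By inclusion–exclusion:
Individual areas: |Patch 1| = 12, |Patch 2| = 90, |Patch 3| = 65.
|Patch 1∩Patch 2| = 8.8.
|Patch 1∩Patch 3|: x∈[5,6], y∈[2,8] → 1·6 = 6.
|Patch 2∩Patch 3| = 45.3438.
|Patch 1∩Patch 2∩Patch 3| = 4.8.
|Patch 1 ∪ Patch 2 ∪ Patch 3| = 167 − 60.1437 + 4.8 = 111.66.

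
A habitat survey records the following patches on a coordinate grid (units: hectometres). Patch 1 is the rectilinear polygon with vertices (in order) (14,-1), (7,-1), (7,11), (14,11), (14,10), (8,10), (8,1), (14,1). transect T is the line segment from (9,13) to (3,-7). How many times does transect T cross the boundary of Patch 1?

The segment meets the boundary at (7,6.333), (8.1,10), (8,9.667), (8.4,11).

4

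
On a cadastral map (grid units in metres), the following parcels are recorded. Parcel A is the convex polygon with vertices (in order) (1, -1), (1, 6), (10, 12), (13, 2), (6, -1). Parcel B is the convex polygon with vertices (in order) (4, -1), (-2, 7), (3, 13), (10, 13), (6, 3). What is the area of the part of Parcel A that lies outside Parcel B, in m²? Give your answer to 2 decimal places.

59.23

|Parcel A| = 103.5, |Parcel A∩Parcel B| = 44.2727.
|Parcel A ∖ Parcel B| = |Parcel A| − |Parcel A∩Parcel B| = 103.5 − 44.2727 = 59.23.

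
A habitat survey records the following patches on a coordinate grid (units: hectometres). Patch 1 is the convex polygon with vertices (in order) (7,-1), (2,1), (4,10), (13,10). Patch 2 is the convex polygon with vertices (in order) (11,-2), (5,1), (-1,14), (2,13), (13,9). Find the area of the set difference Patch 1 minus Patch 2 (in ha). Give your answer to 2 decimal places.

11.94

|Patch 1| = 74, |Patch 1∩Patch 2| = 62.0571.
|Patch 1 ∖ Patch 2| = |Patch 1| − |Patch 1∩Patch 2| = 74 − 62.0571 = 11.94.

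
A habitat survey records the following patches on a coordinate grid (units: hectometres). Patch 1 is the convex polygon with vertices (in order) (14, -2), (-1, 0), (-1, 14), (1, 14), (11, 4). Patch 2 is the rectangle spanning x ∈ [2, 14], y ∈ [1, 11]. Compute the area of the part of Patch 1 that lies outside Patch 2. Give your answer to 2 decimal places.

68.25

|Patch 1| = 136, |Patch 1∩Patch 2| = 67.75.
|Patch 1 ∖ Patch 2| = |Patch 1| − |Patch 1∩Patch 2| = 136 − 67.75 = 68.25.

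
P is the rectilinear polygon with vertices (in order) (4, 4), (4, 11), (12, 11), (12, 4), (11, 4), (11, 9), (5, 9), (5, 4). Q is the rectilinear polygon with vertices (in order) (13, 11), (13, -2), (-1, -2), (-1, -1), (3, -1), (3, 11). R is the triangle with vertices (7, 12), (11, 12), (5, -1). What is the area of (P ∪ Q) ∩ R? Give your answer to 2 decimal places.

22.15

The region (P ∪ Q) ∩ R is the polygon with vertices (10.539,11), (5,-1), (6.846,11).
By the shoelace formula its area is 22.15.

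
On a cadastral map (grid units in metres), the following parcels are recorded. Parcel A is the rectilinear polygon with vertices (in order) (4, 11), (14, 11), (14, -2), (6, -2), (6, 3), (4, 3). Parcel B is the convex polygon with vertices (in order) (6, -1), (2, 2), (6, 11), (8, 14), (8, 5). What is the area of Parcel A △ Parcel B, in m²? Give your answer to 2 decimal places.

106.00

|Parcel A| = 120, |Parcel B| = 45, |Parcel A∩Parcel B| = 29.5.
|Parcel A △ Parcel B| = |Parcel A| + |Parcel B| − 2·|Parcel A∩Parcel B| = 120 + 45 − 59 = 106.00.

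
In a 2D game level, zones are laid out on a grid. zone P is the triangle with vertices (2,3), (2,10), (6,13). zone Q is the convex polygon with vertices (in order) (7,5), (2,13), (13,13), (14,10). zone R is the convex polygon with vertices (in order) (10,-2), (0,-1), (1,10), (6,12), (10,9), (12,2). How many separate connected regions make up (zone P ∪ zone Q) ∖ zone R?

(zone P ∪ zone Q) ∖ zone R is a single connected region.

1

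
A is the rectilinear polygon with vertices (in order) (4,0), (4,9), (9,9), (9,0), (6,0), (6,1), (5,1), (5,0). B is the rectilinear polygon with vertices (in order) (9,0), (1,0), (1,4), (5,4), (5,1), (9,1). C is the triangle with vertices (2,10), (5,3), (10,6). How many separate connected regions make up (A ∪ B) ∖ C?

(A ∪ B) ∖ C splits into 2 disjoint pieces (area 6.25, area 32.9667).

2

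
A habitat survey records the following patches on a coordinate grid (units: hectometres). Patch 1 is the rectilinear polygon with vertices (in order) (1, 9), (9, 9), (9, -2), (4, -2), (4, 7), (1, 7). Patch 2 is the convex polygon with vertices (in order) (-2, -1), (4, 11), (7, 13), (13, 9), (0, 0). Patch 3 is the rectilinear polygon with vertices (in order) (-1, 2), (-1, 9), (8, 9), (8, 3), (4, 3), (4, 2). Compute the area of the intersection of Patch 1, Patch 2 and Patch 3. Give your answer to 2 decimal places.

22.35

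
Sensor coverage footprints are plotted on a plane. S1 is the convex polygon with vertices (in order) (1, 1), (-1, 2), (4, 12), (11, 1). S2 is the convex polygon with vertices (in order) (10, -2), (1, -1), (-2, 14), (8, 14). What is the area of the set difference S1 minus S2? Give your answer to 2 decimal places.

3.79

|S1| = 67.5, |S1∩S2| = 63.7069.
|S1 ∖ S2| = |S1| − |S1∩S2| = 67.5 − 63.7069 = 3.79.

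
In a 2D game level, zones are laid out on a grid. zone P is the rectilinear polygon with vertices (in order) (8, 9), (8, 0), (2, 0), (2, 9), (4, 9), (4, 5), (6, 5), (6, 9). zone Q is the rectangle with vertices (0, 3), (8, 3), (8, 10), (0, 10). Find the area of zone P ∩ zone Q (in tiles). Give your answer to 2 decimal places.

28.00

The intersection is the polygon with vertices (8,3), (2,3), (2,9), (4,9), (4,5), (6,5), (6,9), (8,9).
By the shoelace formula its area is 28.00.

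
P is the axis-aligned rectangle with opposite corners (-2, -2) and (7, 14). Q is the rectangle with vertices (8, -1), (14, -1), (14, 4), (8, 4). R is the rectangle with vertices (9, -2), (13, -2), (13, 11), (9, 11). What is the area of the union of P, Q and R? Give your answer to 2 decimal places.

206.00

By inclusion–exclusion:
Individual areas: |P| = 144, |Q| = 30, |R| = 52.
|P∩Q| = 0 (no overlap).
|P∩R| = 0 (no overlap).
|Q∩R|: x∈[9,13], y∈[-1,4] → 4·5 = 20.
|P∩Q∩R| = 0.
|P ∪ Q ∪ R| = 226 − 20 + 0 = 206.00.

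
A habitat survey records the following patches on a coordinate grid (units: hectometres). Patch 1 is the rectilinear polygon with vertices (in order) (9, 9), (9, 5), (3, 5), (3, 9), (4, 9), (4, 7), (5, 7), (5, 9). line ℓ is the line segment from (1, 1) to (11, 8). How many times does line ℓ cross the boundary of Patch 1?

2

The segment meets the boundary at (9,6.6), (6.714,5).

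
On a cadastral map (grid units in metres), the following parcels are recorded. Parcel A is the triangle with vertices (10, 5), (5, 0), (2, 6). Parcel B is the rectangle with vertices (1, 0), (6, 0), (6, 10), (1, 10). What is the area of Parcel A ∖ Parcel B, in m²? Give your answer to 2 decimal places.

9.00

|Parcel A| = 22.5, |Parcel A∩Parcel B| = 13.5.
|Parcel A ∖ Parcel B| = |Parcel A| − |Parcel A∩Parcel B| = 22.5 − 13.5 = 9.00.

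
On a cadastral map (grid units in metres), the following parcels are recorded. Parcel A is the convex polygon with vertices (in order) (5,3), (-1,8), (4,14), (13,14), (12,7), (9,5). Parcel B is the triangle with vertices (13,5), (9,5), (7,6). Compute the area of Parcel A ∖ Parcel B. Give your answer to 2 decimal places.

|Parcel A| = 103.5, |Parcel A∩Parcel B| = 0.9333.
|Parcel A ∖ Parcel B| = |Parcel A| − |Parcel A∩Parcel B| = 103.5 − 0.9333 = 102.57.

102.57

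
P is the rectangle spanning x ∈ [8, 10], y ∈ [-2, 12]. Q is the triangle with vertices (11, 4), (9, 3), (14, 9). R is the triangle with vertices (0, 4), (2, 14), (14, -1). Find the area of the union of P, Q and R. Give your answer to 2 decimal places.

97.15

By inclusion–exclusion:
Individual areas: |P| = 28, |Q| = 3.5, |R| = 75.
|P∩Q| = 0.35.
|P∩R| = 8.9286.
|Q∩R| = 0.4133.
|P∩Q∩R| = 0.3418.
|P ∪ Q ∪ R| = 106.5 − 9.6918 + 0.3418 = 97.15.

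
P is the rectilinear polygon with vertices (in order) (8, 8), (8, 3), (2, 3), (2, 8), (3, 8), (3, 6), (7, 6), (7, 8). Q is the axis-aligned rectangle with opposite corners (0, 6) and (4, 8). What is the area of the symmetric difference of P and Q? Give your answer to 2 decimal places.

26.00

|P| = 22, |Q| = 8, |P∩Q| = 2.
|P △ Q| = |P| + |Q| − 2·|P∩Q| = 22 + 8 − 4 = 26.00.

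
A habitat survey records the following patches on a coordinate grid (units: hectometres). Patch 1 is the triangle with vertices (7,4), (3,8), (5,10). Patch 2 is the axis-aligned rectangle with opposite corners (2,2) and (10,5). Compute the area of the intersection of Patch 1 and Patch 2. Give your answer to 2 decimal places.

0.33

The intersection is the polygon with vertices (6,5), (6.667,5), (7,4).
By the shoelace formula its area is 0.33.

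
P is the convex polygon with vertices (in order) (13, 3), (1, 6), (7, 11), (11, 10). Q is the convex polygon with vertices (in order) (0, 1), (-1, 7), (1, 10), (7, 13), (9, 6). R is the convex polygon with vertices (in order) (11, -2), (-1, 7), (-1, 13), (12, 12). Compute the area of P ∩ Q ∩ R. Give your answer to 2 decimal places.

26.90

The intersection is the polygon with vertices (7,11), (7.615,10.846), (9,6), (6.517,4.621), (1,6).
By the shoelace formula its area is 26.90.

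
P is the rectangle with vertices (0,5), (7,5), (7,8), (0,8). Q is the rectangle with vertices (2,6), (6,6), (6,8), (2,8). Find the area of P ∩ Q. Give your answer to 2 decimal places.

8.00

|P∩Q|: x∈[2,6], y∈[6,8] → 4·2 = 8.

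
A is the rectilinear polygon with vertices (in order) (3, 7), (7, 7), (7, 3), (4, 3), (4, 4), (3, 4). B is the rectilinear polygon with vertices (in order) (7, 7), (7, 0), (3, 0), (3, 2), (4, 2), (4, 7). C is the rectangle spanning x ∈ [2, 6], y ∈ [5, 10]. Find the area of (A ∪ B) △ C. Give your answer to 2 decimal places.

34.00

|A ∪ B| = 26.
|(A ∪ B) ∩ C| = 6.
|(A ∪ B) △ C| = 26 + 20 − 12 = 34.00.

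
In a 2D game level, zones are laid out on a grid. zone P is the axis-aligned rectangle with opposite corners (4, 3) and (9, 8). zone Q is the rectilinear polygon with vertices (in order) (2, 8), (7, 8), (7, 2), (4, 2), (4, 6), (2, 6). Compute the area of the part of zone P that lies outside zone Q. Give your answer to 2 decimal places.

|zone P| = 25, |zone P∩zone Q| = 15.
|zone P ∖ zone Q| = |zone P| − |zone P∩zone Q| = 25 − 15 = 10.00.

10.00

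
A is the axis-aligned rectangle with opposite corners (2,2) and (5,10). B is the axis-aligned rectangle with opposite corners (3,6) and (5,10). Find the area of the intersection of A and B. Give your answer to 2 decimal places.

8.00

|A∩B|: x∈[3,5], y∈[6,10] → 2·4 = 8.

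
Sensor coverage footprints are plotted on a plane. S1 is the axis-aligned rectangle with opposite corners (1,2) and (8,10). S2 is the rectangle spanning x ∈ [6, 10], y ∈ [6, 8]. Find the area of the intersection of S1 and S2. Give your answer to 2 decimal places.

|S1∩S2|: x∈[6,8], y∈[6,8] → 2·2 = 4.

4.00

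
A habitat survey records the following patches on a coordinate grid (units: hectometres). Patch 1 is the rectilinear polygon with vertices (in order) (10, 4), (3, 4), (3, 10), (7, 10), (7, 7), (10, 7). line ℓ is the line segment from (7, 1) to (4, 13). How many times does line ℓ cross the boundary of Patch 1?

The segment meets the boundary at (4.75,10), (6.25,4).

2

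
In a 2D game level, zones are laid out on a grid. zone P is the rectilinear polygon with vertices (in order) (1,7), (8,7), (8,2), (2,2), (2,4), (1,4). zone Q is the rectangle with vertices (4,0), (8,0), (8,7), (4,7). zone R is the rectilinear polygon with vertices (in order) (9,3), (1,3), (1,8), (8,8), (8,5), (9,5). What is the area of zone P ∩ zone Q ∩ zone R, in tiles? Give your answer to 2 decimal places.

The intersection is the polygon with vertices (8,5), (8,3), (4,3), (4,7), (8,7).
By the shoelace formula its area is 16.00.

16.00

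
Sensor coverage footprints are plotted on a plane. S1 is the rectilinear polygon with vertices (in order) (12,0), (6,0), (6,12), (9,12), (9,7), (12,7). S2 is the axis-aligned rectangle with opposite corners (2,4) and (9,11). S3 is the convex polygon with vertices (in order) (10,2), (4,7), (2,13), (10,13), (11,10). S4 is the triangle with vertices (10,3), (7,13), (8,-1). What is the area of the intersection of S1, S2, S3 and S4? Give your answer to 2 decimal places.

7.98

The intersection is the polygon with vertices (9,4), (7.643,4), (7.143,11), (7.6,11), (9,6.333).
By the shoelace formula its area is 7.98.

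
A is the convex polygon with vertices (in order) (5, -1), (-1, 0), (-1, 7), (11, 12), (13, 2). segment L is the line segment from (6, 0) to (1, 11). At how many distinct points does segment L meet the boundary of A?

The segment meets the boundary at (2.21,8.338).

1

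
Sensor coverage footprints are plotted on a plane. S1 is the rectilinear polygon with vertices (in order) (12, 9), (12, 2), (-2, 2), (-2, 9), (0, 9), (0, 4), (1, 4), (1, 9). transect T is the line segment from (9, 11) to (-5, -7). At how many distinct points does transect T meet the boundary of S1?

The segment meets the boundary at (2,2), (7.444,9).

2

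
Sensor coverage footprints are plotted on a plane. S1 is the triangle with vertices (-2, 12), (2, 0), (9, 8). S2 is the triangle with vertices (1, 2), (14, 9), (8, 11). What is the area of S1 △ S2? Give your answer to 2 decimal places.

|S1| = 58, |S2| = 34, |S1∩S2| = 15.9502.
|S1 △ S2| = |S1| + |S2| − 2·|S1∩S2| = 58 + 34 − 31.9003 = 60.10.

60.10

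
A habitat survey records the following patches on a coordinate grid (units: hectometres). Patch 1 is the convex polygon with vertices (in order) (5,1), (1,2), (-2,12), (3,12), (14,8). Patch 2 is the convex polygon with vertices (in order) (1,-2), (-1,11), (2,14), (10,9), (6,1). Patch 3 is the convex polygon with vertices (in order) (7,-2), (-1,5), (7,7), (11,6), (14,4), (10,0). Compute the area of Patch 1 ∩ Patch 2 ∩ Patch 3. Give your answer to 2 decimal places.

31.56

The intersection is the polygon with vertices (0.023,5.256), (7,7), (8.778,6.556), (6.636,2.273), (5,1), (3,1.5), (0.491,3.695).
By the shoelace formula its area is 31.56.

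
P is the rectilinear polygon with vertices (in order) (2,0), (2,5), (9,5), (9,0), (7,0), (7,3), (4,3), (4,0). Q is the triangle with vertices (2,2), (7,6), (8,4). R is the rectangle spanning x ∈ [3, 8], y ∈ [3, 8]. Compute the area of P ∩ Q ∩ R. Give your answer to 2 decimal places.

5.25

The intersection is the polygon with vertices (8,4), (5,3), (4,3), (3.25,3), (5.75,5), (7.5,5).
By the shoelace formula its area is 5.25.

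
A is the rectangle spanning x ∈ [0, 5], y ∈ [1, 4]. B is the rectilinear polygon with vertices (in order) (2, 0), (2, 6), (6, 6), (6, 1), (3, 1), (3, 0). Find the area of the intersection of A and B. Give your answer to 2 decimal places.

The intersection is the polygon with vertices (5,4), (5,1), (3,1), (2,1), (2,4).
By the shoelace formula its area is 9.00.

9.00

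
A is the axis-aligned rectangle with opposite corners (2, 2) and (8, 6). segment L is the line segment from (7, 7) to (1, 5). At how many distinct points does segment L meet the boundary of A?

The segment meets the boundary at (2,5.333), (4,6).

2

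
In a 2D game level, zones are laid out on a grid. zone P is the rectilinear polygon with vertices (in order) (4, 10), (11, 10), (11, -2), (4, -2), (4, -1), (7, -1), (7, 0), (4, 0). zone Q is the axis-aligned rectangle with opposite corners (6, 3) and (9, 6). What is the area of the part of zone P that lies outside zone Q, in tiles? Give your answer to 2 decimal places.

72.00

|zone P| = 81, |zone P∩zone Q| = 9.
|zone P ∖ zone Q| = |zone P| − |zone P∩zone Q| = 81 − 9 = 72.00.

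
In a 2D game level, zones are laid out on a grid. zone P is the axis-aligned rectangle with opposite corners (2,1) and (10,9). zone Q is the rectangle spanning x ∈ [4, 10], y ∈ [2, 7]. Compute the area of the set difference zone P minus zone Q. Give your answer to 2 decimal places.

|zone P∩zone Q|: x∈[4,10], y∈[2,7] → 6·5 = 30.
|zone P| = 64.
|zone P ∖ zone Q| = |zone P| − |zone P∩zone Q| = 64 − 30 = 34.00.

34.00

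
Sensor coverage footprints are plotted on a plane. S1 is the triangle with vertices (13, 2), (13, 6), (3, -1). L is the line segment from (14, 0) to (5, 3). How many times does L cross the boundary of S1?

2

The segment meets the boundary at (7.516,2.161), (10.368,1.211).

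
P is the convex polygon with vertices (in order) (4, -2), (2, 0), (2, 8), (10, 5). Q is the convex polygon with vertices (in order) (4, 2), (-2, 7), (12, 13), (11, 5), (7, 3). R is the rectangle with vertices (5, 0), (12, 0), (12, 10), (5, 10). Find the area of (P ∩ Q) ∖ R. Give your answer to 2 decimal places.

14.48

|P ∩ Q| = 27.3958.
|(P ∩ Q) ∩ R| = 12.9167.
|(P ∩ Q) ∖ R| = 27.3958 − 12.9167 = 14.48.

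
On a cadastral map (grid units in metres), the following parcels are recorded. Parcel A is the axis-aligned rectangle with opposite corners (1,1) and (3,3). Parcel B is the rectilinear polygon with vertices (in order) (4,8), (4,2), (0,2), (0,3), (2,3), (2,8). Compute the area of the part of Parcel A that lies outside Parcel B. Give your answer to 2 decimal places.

|Parcel A| = 4, |Parcel A∩Parcel B| = 2.
|Parcel A ∖ Parcel B| = |Parcel A| − |Parcel A∩Parcel B| = 4 − 2 = 2.00.

2.00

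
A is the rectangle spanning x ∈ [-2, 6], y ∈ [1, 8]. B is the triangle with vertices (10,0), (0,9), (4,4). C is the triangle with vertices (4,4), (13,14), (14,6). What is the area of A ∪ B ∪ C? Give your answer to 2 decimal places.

By inclusion–exclusion:
Individual areas: |A| = 56, |B| = 7, |C| = 41.
|A∩B| = 4.9778.
|A∩C| = 1.8222.
|B∩C| = 0.4036.
|A∩B∩C| = 0.4036.
|A ∪ B ∪ C| = 104 − 7.2036 + 0.4036 = 97.20.

97.20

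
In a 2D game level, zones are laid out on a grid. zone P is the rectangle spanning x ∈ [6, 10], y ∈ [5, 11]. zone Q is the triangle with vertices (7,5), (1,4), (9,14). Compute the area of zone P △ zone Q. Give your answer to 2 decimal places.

|zone P| = 24, |zone Q| = 26, |zone P∩zone Q| = 9.775.
|zone P △ zone Q| = |zone P| + |zone Q| − 2·|zone P∩zone Q| = 24 + 26 − 19.55 = 30.45.

30.45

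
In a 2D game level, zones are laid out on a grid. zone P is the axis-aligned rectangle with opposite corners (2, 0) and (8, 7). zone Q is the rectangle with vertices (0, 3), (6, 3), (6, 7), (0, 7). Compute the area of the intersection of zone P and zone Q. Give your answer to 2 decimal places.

16.00

|zone P∩zone Q|: x∈[2,6], y∈[3,7] → 4·4 = 16.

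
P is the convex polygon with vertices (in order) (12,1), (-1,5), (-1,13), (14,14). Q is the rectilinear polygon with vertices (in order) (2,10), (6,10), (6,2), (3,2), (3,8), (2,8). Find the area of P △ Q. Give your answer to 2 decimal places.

|P| = 148.5, |Q| = 26, |P∩Q| = 22.0769.
|P △ Q| = |P| + |Q| − 2·|P∩Q| = 148.5 + 26 − 44.1538 = 130.35.

130.35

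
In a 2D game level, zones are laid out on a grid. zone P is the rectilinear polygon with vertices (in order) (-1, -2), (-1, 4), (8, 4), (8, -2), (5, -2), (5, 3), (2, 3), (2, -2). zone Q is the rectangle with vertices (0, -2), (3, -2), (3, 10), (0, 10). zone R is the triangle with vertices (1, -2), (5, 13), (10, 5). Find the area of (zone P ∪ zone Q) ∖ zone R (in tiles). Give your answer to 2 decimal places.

48.89

|zone P ∪ zone Q| = 62.
|(zone P ∪ zone Q) ∩ zone R| = 13.1111.
|(zone P ∪ zone Q) ∖ zone R| = 62 − 13.1111 = 48.89.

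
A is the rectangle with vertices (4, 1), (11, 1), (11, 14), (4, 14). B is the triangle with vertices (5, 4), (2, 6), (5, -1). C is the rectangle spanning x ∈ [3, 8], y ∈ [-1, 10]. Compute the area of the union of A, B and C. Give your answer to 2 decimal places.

110.83

By inclusion–exclusion:
Individual areas: |A| = 91, |B| = 7.5, |C| = 55.
|A∩B| = 3.3095.
|A∩C|: x∈[4,8], y∈[1,10] → 4·9 = 36.
|B∩C| = 6.6667.
|A∩B∩C| = 3.3095.
|A ∪ B ∪ C| = 153.5 − 45.9762 + 3.3095 = 110.83.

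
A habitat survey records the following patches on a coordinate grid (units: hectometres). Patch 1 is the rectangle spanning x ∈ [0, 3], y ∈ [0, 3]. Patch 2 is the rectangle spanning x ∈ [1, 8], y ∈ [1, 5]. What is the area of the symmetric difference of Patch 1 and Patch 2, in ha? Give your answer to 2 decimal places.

29.00

|Patch 1∩Patch 2|: x∈[1,3], y∈[1,3] → 2·2 = 4.
|Patch 1 △ Patch 2| = |Patch 1| + |Patch 2| − 2·|Patch 1∩Patch 2| = 9 + 28 − 8 = 29.00.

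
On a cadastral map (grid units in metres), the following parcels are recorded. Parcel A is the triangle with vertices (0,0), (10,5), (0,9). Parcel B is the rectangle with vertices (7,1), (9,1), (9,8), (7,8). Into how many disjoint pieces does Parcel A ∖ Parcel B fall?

2

Parcel A ∖ Parcel B splits into 2 disjoint pieces (area 40.95, area 0.45).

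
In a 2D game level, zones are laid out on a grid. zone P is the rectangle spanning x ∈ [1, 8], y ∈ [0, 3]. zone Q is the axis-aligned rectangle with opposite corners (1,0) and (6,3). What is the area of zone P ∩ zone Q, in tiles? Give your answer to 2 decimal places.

15.00

|zone P∩zone Q|: x∈[1,6], y∈[0,3] → 5·3 = 15.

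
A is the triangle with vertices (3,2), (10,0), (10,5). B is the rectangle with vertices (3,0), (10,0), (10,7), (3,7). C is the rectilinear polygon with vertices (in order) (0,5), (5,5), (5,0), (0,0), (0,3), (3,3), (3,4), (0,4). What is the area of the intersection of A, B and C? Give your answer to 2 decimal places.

The intersection is the polygon with vertices (5,2.857), (5,1.429), (3,2).
By the shoelace formula its area is 1.43.

1.43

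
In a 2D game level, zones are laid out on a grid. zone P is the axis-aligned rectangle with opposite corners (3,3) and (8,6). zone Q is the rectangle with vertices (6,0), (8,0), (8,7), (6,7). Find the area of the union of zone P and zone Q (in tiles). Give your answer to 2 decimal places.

By inclusion–exclusion:
Individual areas: |zone P| = 15, |zone Q| = 14.
|zone P∩zone Q|: x∈[6,8], y∈[3,6] → 2·3 = 6.
|zone P ∪ zone Q| = 29 − 6 = 23.00.

23.00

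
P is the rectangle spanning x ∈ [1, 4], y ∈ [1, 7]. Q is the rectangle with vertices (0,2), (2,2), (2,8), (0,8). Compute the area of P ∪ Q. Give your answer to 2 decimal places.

By inclusion–exclusion:
Individual areas: |P| = 18, |Q| = 12.
|P∩Q|: x∈[1,2], y∈[2,7] → 1·5 = 5.
|P ∪ Q| = 30 − 5 = 25.00.

25.00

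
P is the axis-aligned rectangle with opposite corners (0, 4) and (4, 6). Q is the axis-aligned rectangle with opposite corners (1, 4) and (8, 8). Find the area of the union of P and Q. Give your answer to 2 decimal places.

30.00

By inclusion–exclusion:
Individual areas: |P| = 8, |Q| = 28.
|P∩Q|: x∈[1,4], y∈[4,6] → 3·2 = 6.
|P ∪ Q| = 36 − 6 = 30.00.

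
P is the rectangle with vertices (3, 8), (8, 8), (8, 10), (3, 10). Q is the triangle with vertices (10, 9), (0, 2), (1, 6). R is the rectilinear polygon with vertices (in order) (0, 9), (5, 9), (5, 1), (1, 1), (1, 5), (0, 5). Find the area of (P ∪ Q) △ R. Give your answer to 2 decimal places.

37.55

|P ∪ Q| = 26.3333.
|(P ∪ Q) ∩ R| = 12.3917.
|(P ∪ Q) △ R| = 26.3333 + 36 − 24.7833 = 37.55.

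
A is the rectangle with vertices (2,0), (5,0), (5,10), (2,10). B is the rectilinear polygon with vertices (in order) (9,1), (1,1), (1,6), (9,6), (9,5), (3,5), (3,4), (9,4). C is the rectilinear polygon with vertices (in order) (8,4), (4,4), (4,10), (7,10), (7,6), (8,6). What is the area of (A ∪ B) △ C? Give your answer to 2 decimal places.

53.00

|A ∪ B| = 51.
|(A ∪ B) ∩ C| = 9.
|(A ∪ B) △ C| = 51 + 20 − 18 = 53.00.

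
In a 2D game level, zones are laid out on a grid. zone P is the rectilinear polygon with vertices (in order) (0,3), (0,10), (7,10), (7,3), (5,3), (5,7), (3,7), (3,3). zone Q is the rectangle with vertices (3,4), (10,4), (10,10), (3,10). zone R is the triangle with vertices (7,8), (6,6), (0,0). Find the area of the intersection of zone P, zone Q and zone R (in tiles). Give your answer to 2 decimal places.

1.21

The intersection is the polygon with vertices (5,5.714), (7,8), (6,6), (5,5).
By the shoelace formula its area is 1.21.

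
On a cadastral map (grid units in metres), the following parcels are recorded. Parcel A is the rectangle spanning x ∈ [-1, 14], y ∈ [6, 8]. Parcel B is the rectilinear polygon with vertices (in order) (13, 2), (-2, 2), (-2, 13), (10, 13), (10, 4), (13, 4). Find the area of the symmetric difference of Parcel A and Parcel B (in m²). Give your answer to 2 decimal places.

|Parcel A| = 30, |Parcel B| = 138, |Parcel A∩Parcel B| = 22.
|Parcel A △ Parcel B| = |Parcel A| + |Parcel B| − 2·|Parcel A∩Parcel B| = 30 + 138 − 44 = 124.00.

124.00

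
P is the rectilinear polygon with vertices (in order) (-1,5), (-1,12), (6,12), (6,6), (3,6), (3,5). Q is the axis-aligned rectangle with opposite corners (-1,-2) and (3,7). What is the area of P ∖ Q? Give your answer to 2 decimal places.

38.00

|P| = 46, |P∩Q| = 8.
|P ∖ Q| = |P| − |P∩Q| = 46 − 8 = 38.00.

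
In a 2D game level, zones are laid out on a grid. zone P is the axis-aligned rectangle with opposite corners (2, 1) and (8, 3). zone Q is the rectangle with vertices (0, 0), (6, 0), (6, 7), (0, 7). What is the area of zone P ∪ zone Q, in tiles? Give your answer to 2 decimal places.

By inclusion–exclusion:
Individual areas: |zone P| = 12, |zone Q| = 42.
|zone P∩zone Q|: x∈[2,6], y∈[1,3] → 4·2 = 8.
|zone P ∪ zone Q| = 54 − 8 = 46.00.

46.00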